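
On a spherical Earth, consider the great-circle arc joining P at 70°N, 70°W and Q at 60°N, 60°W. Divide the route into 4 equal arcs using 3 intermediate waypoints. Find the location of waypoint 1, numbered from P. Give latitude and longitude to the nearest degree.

Write both endpoints as unit vectors p₁, p₂ with components (cos φ cos λ, cos φ sin λ, sin φ).
The central angle between the endpoints is δ = arccos(p₁·p₂) ≈ 0.189 rad (10.8°).
Interpolate at f = 1/4 with slerp weights a = sin((1−f)δ)/sin δ ≈ 0.752, b = sin(fδ)/sin δ ≈ 0.251.
p = a·p₁ + b·p₂ ≈ (0.151, -0.351, 0.924); φ = arcsin(p_z) ≈ 67.57°, λ = atan2(p_y, p_x) ≈ -66.72°.

≈ 68°N, 67°W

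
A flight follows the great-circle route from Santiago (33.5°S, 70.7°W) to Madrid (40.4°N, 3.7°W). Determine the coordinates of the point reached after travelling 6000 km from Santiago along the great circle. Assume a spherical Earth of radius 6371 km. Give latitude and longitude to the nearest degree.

Convert each endpoint to a unit vector on the sphere (x = cos φ cos λ, y = cos φ sin λ, z = sin φ).
The central angle between the endpoints is δ = arccos(p₁·p₂) ≈ 1.681 rad (96.3°). The total great-circle distance is δ·R ≈ 1.681 × 6371 ≈ 10707 km, so the target fraction is f = 6000/10707 ≈ 0.560.
Interpolate at f ≈ 0.560 with slerp weights a = sin((1−f)δ)/sin δ ≈ 0.678, b = sin(fδ)/sin δ ≈ 0.813.
p = a·p₁ + b·p₂ ≈ (0.805, -0.573, 0.153); φ = arcsin(p_z) ≈ 8.82°, λ = atan2(p_y, p_x) ≈ -35.45°.

≈ (9°N, 35°W)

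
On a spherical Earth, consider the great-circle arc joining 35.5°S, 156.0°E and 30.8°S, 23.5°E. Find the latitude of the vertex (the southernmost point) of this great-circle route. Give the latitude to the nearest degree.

≈ 58°S

The great circle lies in the plane with unit normal n̂ = (p₁ × p₂)/|p₁ × p₂|.
Here n̂_z ≈ -0.524; the vertex latitude is φ_max = arccos|n̂_z| ≈ 58.4°.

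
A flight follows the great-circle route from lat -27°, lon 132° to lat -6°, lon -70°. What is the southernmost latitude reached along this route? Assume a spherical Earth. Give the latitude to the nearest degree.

≈ -58°

The great circle lies in the plane with unit normal n̂ = (p₁ × p₂)/|p₁ × p₂|.
Here n̂_z ≈ +0.524; the vertex latitude is φ_max = arccos|n̂_z| ≈ 58.4°.
Check via Clairaut: cos φ_max = |cos φ₁| · sin C = cos(27.0°)·sin(143.9°) ≈ 0.524, again giving ≈ 58.4°.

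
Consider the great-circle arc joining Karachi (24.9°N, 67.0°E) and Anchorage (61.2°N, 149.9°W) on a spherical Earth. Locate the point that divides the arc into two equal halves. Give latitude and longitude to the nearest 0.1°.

≈ (65.3°N, 96.0°E)

Convert each endpoint to a unit vector on the sphere (x = cos φ cos λ, y = cos φ sin λ, z = sin φ).
The central angle between the endpoints is δ = arccos(p₁·p₂) ≈ 1.551 rad (88.9°).
Interpolate at f = 1/2 with slerp weights a = sin((1−f)δ)/sin δ ≈ 0.700, b = sin(fδ)/sin δ ≈ 0.700.
p = a·p₁ + b·p₂ ≈ (-0.044, 0.416, 0.909); φ = arcsin(p_z) ≈ 65.30°, λ = atan2(p_y, p_x) ≈ 96.00°.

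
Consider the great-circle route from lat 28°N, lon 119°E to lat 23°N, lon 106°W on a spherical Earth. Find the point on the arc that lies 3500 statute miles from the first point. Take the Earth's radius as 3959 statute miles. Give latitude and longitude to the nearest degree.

Convert each endpoint to a unit vector on the sphere (x = cos φ cos λ, y = cos φ sin λ, z = sin φ).
The central angle between the endpoints is δ = arccos(p₁·p₂) ≈ 1.973 rad (113.0°). The total great-circle distance is δ·R ≈ 1.973 × 3959 ≈ 7810 mi, so the target fraction is f = 3500/7810 ≈ 0.448.
Interpolate at f ≈ 0.448 with slerp weights a = sin((1−f)δ)/sin δ ≈ 0.963, b = sin(fδ)/sin δ ≈ 0.840.
p = a·p₁ + b·p₂ ≈ (-0.625, -0.000, 0.780); φ = arcsin(p_z) ≈ 51.29°, λ = atan2(p_y, p_x) ≈ -180.00°.

≈ lat 51°N, lon 180°E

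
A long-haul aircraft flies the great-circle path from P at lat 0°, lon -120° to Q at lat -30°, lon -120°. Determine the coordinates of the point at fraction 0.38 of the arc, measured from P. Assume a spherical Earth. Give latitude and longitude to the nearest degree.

Write both endpoints as unit vectors p₁, p₂ with components (cos φ cos λ, cos φ sin λ, sin φ).
The central angle between the endpoints is δ = arccos(p₁·p₂) ≈ 0.524 rad (30.0°).
Interpolate at f = 0.38 with slerp weights a = sin((1−f)δ)/sin δ ≈ 0.638, b = sin(fδ)/sin δ ≈ 0.395.
p = a·p₁ + b·p₂ ≈ (-0.490, -0.849, -0.198); φ = arcsin(p_z) ≈ -11.40°, λ = atan2(p_y, p_x) ≈ -120.00°.

≈ lat -11°, lon -120°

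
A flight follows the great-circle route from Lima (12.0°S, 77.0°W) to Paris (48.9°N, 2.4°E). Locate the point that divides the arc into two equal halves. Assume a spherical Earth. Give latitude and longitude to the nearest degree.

Write both endpoints as unit vectors p₁, p₂ with components (cos φ cos λ, cos φ sin λ, sin φ).
The central angle between the endpoints is δ = arccos(p₁·p₂) ≈ 1.609 rad (92.2°).
Interpolate at f = 1/2 with slerp weights a = sin((1−f)δ)/sin δ ≈ 0.721, b = sin(fδ)/sin δ ≈ 0.721.
p = a·p₁ + b·p₂ ≈ (0.632, -0.667, 0.393); φ = arcsin(p_z) ≈ 23.17°, λ = atan2(p_y, p_x) ≈ -46.55°.

≈ 23°N, 47°W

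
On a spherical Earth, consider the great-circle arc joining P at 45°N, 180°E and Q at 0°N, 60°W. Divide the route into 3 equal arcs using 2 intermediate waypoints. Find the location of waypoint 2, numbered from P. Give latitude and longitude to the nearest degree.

Write both endpoints as unit vectors p₁, p₂ with components (cos φ cos λ, cos φ sin λ, sin φ).
The central angle between the endpoints is δ = arccos(p₁·p₂) ≈ 1.932 rad (110.7°).
Interpolate at f = 2/3 with slerp weights a = sin((1−f)δ)/sin δ ≈ 0.642, b = sin(fδ)/sin δ ≈ 1.027.
p = a·p₁ + b·p₂ ≈ (0.059, -0.889, 0.454); φ = arcsin(p_z) ≈ 26.99°, λ = atan2(p_y, p_x) ≈ -86.18°.

≈ 27°N, 86°W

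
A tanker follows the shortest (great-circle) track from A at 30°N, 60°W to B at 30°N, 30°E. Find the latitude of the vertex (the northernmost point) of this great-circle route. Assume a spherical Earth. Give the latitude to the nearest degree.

The great circle lies in the plane with unit normal n̂ = (p₁ × p₂)/|p₁ × p₂|.
Here n̂_z ≈ +0.775; the vertex latitude is φ_max = arccos|n̂_z| ≈ 39.2°.

≈ 39°N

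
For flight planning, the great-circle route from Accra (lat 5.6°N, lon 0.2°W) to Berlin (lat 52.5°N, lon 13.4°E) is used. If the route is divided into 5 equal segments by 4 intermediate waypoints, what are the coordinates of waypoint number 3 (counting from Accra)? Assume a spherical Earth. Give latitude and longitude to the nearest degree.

Write both endpoints as unit vectors p₁, p₂ with components (cos φ cos λ, cos φ sin λ, sin φ).
The central angle between the endpoints is δ = arccos(p₁·p₂) ≈ 0.842 rad (48.2°).
Interpolate at f = 3/5 with slerp weights a = sin((1−f)δ)/sin δ ≈ 0.443, b = sin(fδ)/sin δ ≈ 0.649.
p = a·p₁ + b·p₂ ≈ (0.825, 0.090, 0.558); φ = arcsin(p_z) ≈ 33.91°, λ = atan2(p_y, p_x) ≈ 6.22°.

≈ lat 34°N, lon 6°E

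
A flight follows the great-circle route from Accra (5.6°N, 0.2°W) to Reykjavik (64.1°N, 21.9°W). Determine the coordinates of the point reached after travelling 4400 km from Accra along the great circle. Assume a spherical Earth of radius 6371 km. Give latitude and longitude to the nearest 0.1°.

≈ (44.3°N, 9.7°W)

Write both endpoints as unit vectors p₁, p₂ with components (cos φ cos λ, cos φ sin λ, sin φ).
The central angle between the endpoints is δ = arccos(p₁·p₂) ≈ 1.057 rad (60.5°). The total great-circle distance is δ·R ≈ 1.057 × 6371 ≈ 6733 km, so the target fraction is f = 4400/6733 ≈ 0.654.
Interpolate at f ≈ 0.654 with slerp weights a = sin((1−f)δ)/sin δ ≈ 0.411, b = sin(fδ)/sin δ ≈ 0.732.
p = a·p₁ + b·p₂ ≈ (0.706, -0.121, 0.698); φ = arcsin(p_z) ≈ 44.28°, λ = atan2(p_y, p_x) ≈ -9.70°.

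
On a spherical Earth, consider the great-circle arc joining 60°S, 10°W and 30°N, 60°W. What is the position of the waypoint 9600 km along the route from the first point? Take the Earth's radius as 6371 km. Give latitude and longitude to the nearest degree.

≈ 18°N, 55°W

Write both endpoints as unit vectors p₁, p₂ with components (cos φ cos λ, cos φ sin λ, sin φ).
The central angle between the endpoints is δ = arccos(p₁·p₂) ≈ 1.726 rad (98.9°). The total great-circle distance is δ·R ≈ 1.726 × 6371 ≈ 10997 km, so the target fraction is f = 9600/10997 ≈ 0.873.
Interpolate at f ≈ 0.873 with slerp weights a = sin((1−f)δ)/sin δ ≈ 0.220, b = sin(fδ)/sin δ ≈ 1.010.
p = a·p₁ + b·p₂ ≈ (0.546, -0.777, 0.314); φ = arcsin(p_z) ≈ 18.32°, λ = atan2(p_y, p_x) ≈ -54.90°.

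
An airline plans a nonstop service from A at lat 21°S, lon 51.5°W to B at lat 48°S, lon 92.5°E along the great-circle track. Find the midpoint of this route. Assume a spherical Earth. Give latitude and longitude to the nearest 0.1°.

The haversine formula gives a central angle δ ≈ 1.812 rad (103.8°) between the endpoints.
Interpolate at f = 1/2 with slerp weights a = sin((1−f)δ)/sin δ ≈ 0.811, b = sin(fδ)/sin δ ≈ 0.811.
p = a·p₁ + b·p₂ ≈ (0.447, -0.050, -0.893); φ = arcsin(p_z) ≈ -63.24°, λ = atan2(p_y, p_x) ≈ -6.42°.

≈ lat 63.2°S, lon 6.4°W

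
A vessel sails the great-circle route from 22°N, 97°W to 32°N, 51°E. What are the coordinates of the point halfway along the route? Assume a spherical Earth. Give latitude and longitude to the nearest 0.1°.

From cos δ = sin φ₁ sin φ₂ + cos φ₁ cos φ₂ cos Δλ, the central angle is δ ≈ 2.058 rad (117.9°).
Interpolate at f = 1/2 with slerp weights a = sin((1−f)δ)/sin δ ≈ 0.970, b = sin(fδ)/sin δ ≈ 0.970.
p = a·p₁ + b·p₂ ≈ (0.408, -0.253, 0.877); φ = arcsin(p_z) ≈ 61.30°, λ = atan2(p_y, p_x) ≈ -31.84°.

≈ 61.3°N, 31.8°W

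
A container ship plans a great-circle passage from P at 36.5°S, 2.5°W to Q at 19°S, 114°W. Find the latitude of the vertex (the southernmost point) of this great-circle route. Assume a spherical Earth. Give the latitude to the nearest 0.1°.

≈ 44.8°S

The great circle lies in the plane with unit normal n̂ = (p₁ × p₂)/|p₁ × p₂|.
Here n̂_z ≈ -0.710; the vertex latitude is φ_max = arccos|n̂_z| ≈ 44.8°.
Check via Clairaut: cos φ_max = |cos φ₁| · sin C = cos(36.5°)·sin(118.0°) ≈ 0.710, again giving ≈ 44.8°.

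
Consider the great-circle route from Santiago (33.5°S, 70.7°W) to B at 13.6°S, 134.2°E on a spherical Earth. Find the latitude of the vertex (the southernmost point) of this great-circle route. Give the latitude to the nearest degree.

≈ 65°S

The great circle lies in the plane with unit normal n̂ = (p₁ × p₂)/|p₁ × p₂|.
Here n̂_z ≈ -0.429; the vertex latitude is φ_max = arccos|n̂_z| ≈ 64.6°.
Check via Clairaut: cos φ_max = |cos φ₁| · sin C = cos(33.5°)·sin(149.1°) ≈ 0.429, again giving ≈ 64.6°.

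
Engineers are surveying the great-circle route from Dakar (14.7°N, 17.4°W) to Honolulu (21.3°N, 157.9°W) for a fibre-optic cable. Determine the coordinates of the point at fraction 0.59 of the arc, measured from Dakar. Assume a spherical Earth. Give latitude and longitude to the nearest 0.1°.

≈ (43.7°N, 100.5°W)

Write both endpoints as unit vectors p₁, p₂ with components (cos φ cos λ, cos φ sin λ, sin φ).
The central angle between the endpoints is δ = arccos(p₁·p₂) ≈ 2.218 rad (127.1°).
Interpolate at f = 0.59 with slerp weights a = sin((1−f)δ)/sin δ ≈ 0.989, b = sin(fδ)/sin δ ≈ 1.211.
p = a·p₁ + b·p₂ ≈ (-0.132, -0.711, 0.691); φ = arcsin(p_z) ≈ 43.71°, λ = atan2(p_y, p_x) ≈ -100.53°.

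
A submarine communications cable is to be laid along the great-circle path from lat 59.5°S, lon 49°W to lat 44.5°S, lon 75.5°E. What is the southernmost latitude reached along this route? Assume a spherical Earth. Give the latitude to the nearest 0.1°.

≈ 71.0°S

The great circle lies in the plane with unit normal n̂ = (p₁ × p₂)/|p₁ × p₂|.
Here n̂_z ≈ +0.325; the vertex latitude is φ_max = arccos|n̂_z| ≈ 71.0°.
Check via Clairaut: cos φ_max = |cos φ₁| · sin C = cos(59.5°)·sin(140.1°) ≈ 0.325, again giving ≈ 71.0°.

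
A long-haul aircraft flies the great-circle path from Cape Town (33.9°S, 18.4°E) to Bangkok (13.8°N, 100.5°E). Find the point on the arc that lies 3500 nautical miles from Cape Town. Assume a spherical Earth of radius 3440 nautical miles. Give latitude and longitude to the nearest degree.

≈ 6°S, 74°E

Convert each endpoint to a unit vector on the sphere (x = cos φ cos λ, y = cos φ sin λ, z = sin φ).
The central angle between the endpoints is δ = arccos(p₁·p₂) ≈ 1.593 rad (91.3°). The total great-circle distance is δ·R ≈ 1.593 × 3440 ≈ 5480 nmi, so the target fraction is f = 3500/5480 ≈ 0.639.
Interpolate at f ≈ 0.639 with slerp weights a = sin((1−f)δ)/sin δ ≈ 0.544, b = sin(fδ)/sin δ ≈ 0.851.
p = a·p₁ + b·p₂ ≈ (0.278, 0.955, -0.101); φ = arcsin(p_z) ≈ -5.78°, λ = atan2(p_y, p_x) ≈ 73.76°.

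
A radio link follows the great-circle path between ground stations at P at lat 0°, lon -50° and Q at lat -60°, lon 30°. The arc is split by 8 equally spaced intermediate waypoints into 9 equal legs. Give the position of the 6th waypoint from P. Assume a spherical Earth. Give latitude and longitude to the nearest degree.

≈ lat -47°, lon -13°

From cos δ = sin φ₁ sin φ₂ + cos φ₁ cos φ₂ cos Δλ, the central angle is δ ≈ 1.484 rad (85.0°).
Interpolate at f = 6/9 with slerp weights a = sin((1−f)δ)/sin δ ≈ 0.476, b = sin(fδ)/sin δ ≈ 0.839.
p = a·p₁ + b·p₂ ≈ (0.669, -0.155, -0.726); φ = arcsin(p_z) ≈ -46.59°, λ = atan2(p_y, p_x) ≈ -13.06°.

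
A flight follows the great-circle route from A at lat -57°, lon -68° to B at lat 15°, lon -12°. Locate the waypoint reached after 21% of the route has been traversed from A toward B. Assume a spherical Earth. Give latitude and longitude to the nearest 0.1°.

Convert each endpoint to a unit vector on the sphere (x = cos φ cos λ, y = cos φ sin λ, z = sin φ).
The central angle between the endpoints is δ = arccos(p₁·p₂) ≈ 1.494 rad (85.6°).
Interpolate at f = 0.21 with slerp weights a = sin((1−f)δ)/sin δ ≈ 0.927, b = sin(fδ)/sin δ ≈ 0.309.
p = a·p₁ + b·p₂ ≈ (0.482, -0.530, -0.698); φ = arcsin(p_z) ≈ -44.24°, λ = atan2(p_y, p_x) ≈ -47.76°.

≈ lat -44.2°, lon -47.8°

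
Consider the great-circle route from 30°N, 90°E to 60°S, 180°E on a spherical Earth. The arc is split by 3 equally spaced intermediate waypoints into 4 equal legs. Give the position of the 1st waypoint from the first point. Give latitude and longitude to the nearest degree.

The haversine formula gives a central angle δ ≈ 2.019 rad (115.7°) between the endpoints.
Interpolate at f = 1/4 with slerp weights a = sin((1−f)δ)/sin δ ≈ 1.108, b = sin(fδ)/sin δ ≈ 0.536.
p = a·p₁ + b·p₂ ≈ (-0.268, 0.959, 0.089); φ = arcsin(p_z) ≈ 5.12°, λ = atan2(p_y, p_x) ≈ 105.62°.

≈ 5°N, 106°E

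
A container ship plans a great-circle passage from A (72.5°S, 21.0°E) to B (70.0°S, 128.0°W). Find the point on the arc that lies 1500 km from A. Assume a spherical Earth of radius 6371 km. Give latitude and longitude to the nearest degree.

≈ (84°S, 20°W)

From cos δ = sin φ₁ sin φ₂ + cos φ₁ cos φ₂ cos Δλ, the central angle is δ ≈ 0.630 rad (36.1°). The total great-circle distance is δ·R ≈ 0.630 × 6371 ≈ 4014 km, so the target fraction is f = 1500/4014 ≈ 0.374.
Interpolate at f ≈ 0.374 with slerp weights a = sin((1−f)δ)/sin δ ≈ 0.652, b = sin(fδ)/sin δ ≈ 0.396.
p = a·p₁ + b·p₂ ≈ (0.100, -0.036, -0.994); φ = arcsin(p_z) ≈ -83.90°, λ = atan2(p_y, p_x) ≈ -20.04°.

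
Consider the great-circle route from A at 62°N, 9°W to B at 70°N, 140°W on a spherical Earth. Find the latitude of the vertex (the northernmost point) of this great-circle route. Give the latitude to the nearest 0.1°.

The great circle lies in the plane with unit normal n̂ = (p₁ × p₂)/|p₁ × p₂|.
Here n̂_z ≈ -0.176; the vertex latitude is φ_max = arccos|n̂_z| ≈ 79.9°.

≈ 79.9°N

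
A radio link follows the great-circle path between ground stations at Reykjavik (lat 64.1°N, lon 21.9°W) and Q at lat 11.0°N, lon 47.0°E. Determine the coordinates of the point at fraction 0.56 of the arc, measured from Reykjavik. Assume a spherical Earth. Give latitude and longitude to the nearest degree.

≈ lat 38°N, lon 30°E

Write both endpoints as unit vectors p₁, p₂ with components (cos φ cos λ, cos φ sin λ, sin φ).
The central angle between the endpoints is δ = arccos(p₁·p₂) ≈ 1.239 rad (71.0°).
Interpolate at f = 0.56 with slerp weights a = sin((1−f)δ)/sin δ ≈ 0.548, b = sin(fδ)/sin δ ≈ 0.676.
p = a·p₁ + b·p₂ ≈ (0.675, 0.396, 0.622); φ = arcsin(p_z) ≈ 38.49°, λ = atan2(p_y, p_x) ≈ 30.41°.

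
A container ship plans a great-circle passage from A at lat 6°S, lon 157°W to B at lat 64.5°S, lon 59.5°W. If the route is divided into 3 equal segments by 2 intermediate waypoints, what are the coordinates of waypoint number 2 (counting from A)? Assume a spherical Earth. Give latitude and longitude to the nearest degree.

Write both endpoints as unit vectors p₁, p₂ with components (cos φ cos λ, cos φ sin λ, sin φ).
The central angle between the endpoints is δ = arccos(p₁·p₂) ≈ 1.532 rad (87.8°).
Interpolate at f = 2/3 with slerp weights a = sin((1−f)δ)/sin δ ≈ 0.489, b = sin(fδ)/sin δ ≈ 0.854.
p = a·p₁ + b·p₂ ≈ (-0.261, -0.507, -0.822); φ = arcsin(p_z) ≈ -55.24°, λ = atan2(p_y, p_x) ≈ -117.28°.

≈ lat 55°S, lon 117°W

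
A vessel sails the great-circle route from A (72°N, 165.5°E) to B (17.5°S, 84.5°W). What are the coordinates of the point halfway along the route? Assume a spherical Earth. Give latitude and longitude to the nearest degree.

≈ (36°N, 103°W)

Convert each endpoint to a unit vector on the sphere (x = cos φ cos λ, y = cos φ sin λ, z = sin φ).
The central angle between the endpoints is δ = arccos(p₁·p₂) ≈ 1.968 rad (112.8°).
Interpolate at f = 1/2 with slerp weights a = sin((1−f)δ)/sin δ ≈ 0.903, b = sin(fδ)/sin δ ≈ 0.903.
p = a·p₁ + b·p₂ ≈ (-0.188, -0.787, 0.587); φ = arcsin(p_z) ≈ 35.96°, λ = atan2(p_y, p_x) ≈ -103.40°.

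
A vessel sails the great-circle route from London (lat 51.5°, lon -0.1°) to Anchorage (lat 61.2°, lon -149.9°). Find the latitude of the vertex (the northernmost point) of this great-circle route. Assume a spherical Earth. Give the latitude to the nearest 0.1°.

The great circle lies in the plane with unit normal n̂ = (p₁ × p₂)/|p₁ × p₂|.
Here n̂_z ≈ -0.167; the vertex latitude is φ_max = arccos|n̂_z| ≈ 80.4°.
Check via Clairaut: cos φ_max = |cos φ₁| · sin C = cos(51.5°)·sin(15.5°) ≈ 0.167, again giving ≈ 80.4°.

≈ 80.4°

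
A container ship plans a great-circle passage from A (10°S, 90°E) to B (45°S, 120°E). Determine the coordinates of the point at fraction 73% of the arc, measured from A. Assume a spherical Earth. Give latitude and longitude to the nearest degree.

Convert each endpoint to a unit vector on the sphere (x = cos φ cos λ, y = cos φ sin λ, z = sin φ).
The central angle between the endpoints is δ = arccos(p₁·p₂) ≈ 0.759 rad (43.5°).
Interpolate at f = 0.73 with slerp weights a = sin((1−f)δ)/sin δ ≈ 0.296, b = sin(fδ)/sin δ ≈ 0.764.
p = a·p₁ + b·p₂ ≈ (-0.270, 0.759, -0.592); φ = arcsin(p_z) ≈ -36.29°, λ = atan2(p_y, p_x) ≈ 109.59°.

≈ (36°S, 110°E)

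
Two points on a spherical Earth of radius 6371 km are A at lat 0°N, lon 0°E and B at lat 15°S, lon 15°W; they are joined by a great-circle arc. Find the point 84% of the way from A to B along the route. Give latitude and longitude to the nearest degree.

≈ lat 13°S, lon 13°W

Convert each endpoint to a unit vector on the sphere (x = cos φ cos λ, y = cos φ sin λ, z = sin φ).
The central angle between the endpoints is δ = arccos(p₁·p₂) ≈ 0.368 rad (21.1°).
Interpolate at f = 0.84 with slerp weights a = sin((1−f)δ)/sin δ ≈ 0.164, b = sin(fδ)/sin δ ≈ 0.846.
p = a·p₁ + b·p₂ ≈ (0.953, -0.211, -0.219); φ = arcsin(p_z) ≈ -12.64°, λ = atan2(p_y, p_x) ≈ -12.51°.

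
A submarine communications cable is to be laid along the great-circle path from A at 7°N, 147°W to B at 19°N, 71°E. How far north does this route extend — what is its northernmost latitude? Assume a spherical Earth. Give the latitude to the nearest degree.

The great circle lies in the plane with unit normal n̂ = (p₁ × p₂)/|p₁ × p₂|.
Here n̂_z ≈ -0.809; the vertex latitude is φ_max = arccos|n̂_z| ≈ 36.0°.
Check via Clairaut: cos φ_max = |cos φ₁| · sin C = cos(7.0°)·sin(54.6°) ≈ 0.809, again giving ≈ 36.0°.

≈ 36°N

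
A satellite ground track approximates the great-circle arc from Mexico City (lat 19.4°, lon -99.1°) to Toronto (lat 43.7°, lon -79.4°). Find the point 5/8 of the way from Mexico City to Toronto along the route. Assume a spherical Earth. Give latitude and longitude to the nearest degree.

≈ lat 35°, lon -88°

Convert each endpoint to a unit vector on the sphere (x = cos φ cos λ, y = cos φ sin λ, z = sin φ).
The central angle between the endpoints is δ = arccos(p₁·p₂) ≈ 0.513 rad (29.4°).
Interpolate at f = 5/8 with slerp weights a = sin((1−f)δ)/sin δ ≈ 0.390, b = sin(fδ)/sin δ ≈ 0.642.
p = a·p₁ + b·p₂ ≈ (0.027, -0.819, 0.573); φ = arcsin(p_z) ≈ 34.96°, λ = atan2(p_y, p_x) ≈ -88.09°.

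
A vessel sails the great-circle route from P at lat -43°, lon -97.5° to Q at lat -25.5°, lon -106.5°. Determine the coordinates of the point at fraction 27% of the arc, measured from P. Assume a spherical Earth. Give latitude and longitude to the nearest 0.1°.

The haversine formula gives a central angle δ ≈ 0.331 rad (19.0°) between the endpoints.
Interpolate at f = 0.27 with slerp weights a = sin((1−f)δ)/sin δ ≈ 0.736, b = sin(fδ)/sin δ ≈ 0.275.
p = a·p₁ + b·p₂ ≈ (-0.141, -0.772, -0.620); φ = arcsin(p_z) ≈ -38.34°, λ = atan2(p_y, p_x) ≈ -100.33°.

≈ lat -38.3°, lon -100.3°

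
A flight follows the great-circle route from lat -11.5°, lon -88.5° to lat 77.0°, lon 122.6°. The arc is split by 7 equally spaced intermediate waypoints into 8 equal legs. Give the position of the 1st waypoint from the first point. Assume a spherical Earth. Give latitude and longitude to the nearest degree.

The haversine formula gives a central angle δ ≈ 1.964 rad (112.5°) between the endpoints.
Interpolate at f = 1/8 with slerp weights a = sin((1−f)δ)/sin δ ≈ 1.071, b = sin(fδ)/sin δ ≈ 0.263.
p = a·p₁ + b·p₂ ≈ (-0.004, -0.999, 0.043); φ = arcsin(p_z) ≈ 2.46°, λ = atan2(p_y, p_x) ≈ -90.25°.

≈ lat 2°, lon -90°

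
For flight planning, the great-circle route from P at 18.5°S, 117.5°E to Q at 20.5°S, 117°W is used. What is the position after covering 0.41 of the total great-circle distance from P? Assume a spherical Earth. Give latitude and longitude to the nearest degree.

≈ 37°S, 167°E

Convert each endpoint to a unit vector on the sphere (x = cos φ cos λ, y = cos φ sin λ, z = sin φ).
The central angle between the endpoints is δ = arccos(p₁·p₂) ≈ 1.987 rad (113.9°).
Interpolate at f = 0.41 with slerp weights a = sin((1−f)δ)/sin δ ≈ 1.008, b = sin(fδ)/sin δ ≈ 0.796.
p = a·p₁ + b·p₂ ≈ (-0.780, 0.184, -0.598); φ = arcsin(p_z) ≈ -36.76°, λ = atan2(p_y, p_x) ≈ 166.73°.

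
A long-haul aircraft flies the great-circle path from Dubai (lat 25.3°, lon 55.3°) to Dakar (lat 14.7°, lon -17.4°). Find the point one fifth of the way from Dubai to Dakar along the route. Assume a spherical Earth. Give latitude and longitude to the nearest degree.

Convert each endpoint to a unit vector on the sphere (x = cos φ cos λ, y = cos φ sin λ, z = sin φ).
The central angle between the endpoints is δ = arccos(p₁·p₂) ≈ 1.193 rad (68.4°).
Interpolate at f = 1/5 with slerp weights a = sin((1−f)δ)/sin δ ≈ 0.878, b = sin(fδ)/sin δ ≈ 0.254.
p = a·p₁ + b·p₂ ≈ (0.687, 0.579, 0.440); φ = arcsin(p_z) ≈ 26.09°, λ = atan2(p_y, p_x) ≈ 40.14°.

≈ lat 26°, lon 40°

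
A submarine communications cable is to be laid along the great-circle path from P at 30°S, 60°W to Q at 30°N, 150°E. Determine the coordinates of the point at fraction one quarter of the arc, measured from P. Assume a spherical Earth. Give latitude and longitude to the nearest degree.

≈ 19°S, 101°W

The haversine formula gives a central angle δ ≈ 2.689 rad (154.1°) between the endpoints.
Interpolate at f = 1/4 with slerp weights a = sin((1−f)δ)/sin δ ≈ 2.065, b = sin(fδ)/sin δ ≈ 1.426.
p = a·p₁ + b·p₂ ≈ (-0.175, -0.931, -0.320); φ = arcsin(p_z) ≈ -18.64°, λ = atan2(p_y, p_x) ≈ -100.65°.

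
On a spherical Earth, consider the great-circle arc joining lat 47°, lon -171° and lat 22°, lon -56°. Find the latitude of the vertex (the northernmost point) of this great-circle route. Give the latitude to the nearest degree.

≈ 55°

The great circle lies in the plane with unit normal n̂ = (p₁ × p₂)/|p₁ × p₂|.
Here n̂_z ≈ +0.573; the vertex latitude is φ_max = arccos|n̂_z| ≈ 55.0°.
Check via Clairaut: cos φ_max = |cos φ₁| · sin C = cos(47.0°)·sin(57.2°) ≈ 0.573, again giving ≈ 55.0°.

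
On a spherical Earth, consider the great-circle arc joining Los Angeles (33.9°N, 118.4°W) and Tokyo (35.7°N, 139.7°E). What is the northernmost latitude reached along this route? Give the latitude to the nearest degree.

≈ 48°N

The great circle lies in the plane with unit normal n̂ = (p₁ × p₂)/|p₁ × p₂|.
Here n̂_z ≈ -0.671; the vertex latitude is φ_max = arccos|n̂_z| ≈ 47.8°.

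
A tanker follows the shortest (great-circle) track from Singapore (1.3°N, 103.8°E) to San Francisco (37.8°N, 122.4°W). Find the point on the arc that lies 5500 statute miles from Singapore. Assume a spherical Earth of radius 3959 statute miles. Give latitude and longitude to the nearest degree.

Write both endpoints as unit vectors p₁, p₂ with components (cos φ cos λ, cos φ sin λ, sin φ).
The central angle between the endpoints is δ = arccos(p₁·p₂) ≈ 2.133 rad (122.2°). The total great-circle distance is δ·R ≈ 2.133 × 3959 ≈ 8444 mi, so the target fraction is f = 5500/8444 ≈ 0.651.
Interpolate at f ≈ 0.651 with slerp weights a = sin((1−f)δ)/sin δ ≈ 0.800, b = sin(fδ)/sin δ ≈ 1.162.
p = a·p₁ + b·p₂ ≈ (-0.683, 0.001, 0.731); φ = arcsin(p_z) ≈ 46.93°, λ = atan2(p_y, p_x) ≈ 179.90°.

≈ 47°N, 180°E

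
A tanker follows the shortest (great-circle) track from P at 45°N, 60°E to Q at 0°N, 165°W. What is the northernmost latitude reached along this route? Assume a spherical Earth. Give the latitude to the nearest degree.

The great circle lies in the plane with unit normal n̂ = (p₁ × p₂)/|p₁ × p₂|.
Here n̂_z ≈ +0.577; the vertex latitude is φ_max = arccos|n̂_z| ≈ 54.7°.

≈ 55°N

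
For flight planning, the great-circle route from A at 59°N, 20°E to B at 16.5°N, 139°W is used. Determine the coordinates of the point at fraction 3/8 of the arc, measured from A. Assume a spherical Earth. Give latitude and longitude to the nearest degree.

≈ 76°N, 94°W

Convert each endpoint to a unit vector on the sphere (x = cos φ cos λ, y = cos φ sin λ, z = sin φ).
The central angle between the endpoints is δ = arccos(p₁·p₂) ≈ 1.790 rad (102.6°).
Interpolate at f = 3/8 with slerp weights a = sin((1−f)δ)/sin δ ≈ 0.922, b = sin(fδ)/sin δ ≈ 0.637.
p = a·p₁ + b·p₂ ≈ (-0.015, -0.239, 0.971); φ = arcsin(p_z) ≈ 76.17°, λ = atan2(p_y, p_x) ≈ -93.62°.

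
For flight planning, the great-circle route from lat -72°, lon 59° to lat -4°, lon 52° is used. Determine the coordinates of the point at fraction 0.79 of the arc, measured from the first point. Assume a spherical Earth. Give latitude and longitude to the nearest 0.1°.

≈ lat -18.3°, lon 52.6°

Convert each endpoint to a unit vector on the sphere (x = cos φ cos λ, y = cos φ sin λ, z = sin φ).
The central angle between the endpoints is δ = arccos(p₁·p₂) ≈ 1.189 rad (68.1°).
Interpolate at f = 0.79 with slerp weights a = sin((1−f)δ)/sin δ ≈ 0.266, b = sin(fδ)/sin δ ≈ 0.870.
p = a·p₁ + b·p₂ ≈ (0.577, 0.754, -0.314); φ = arcsin(p_z) ≈ -18.30°, λ = atan2(p_y, p_x) ≈ 52.61°.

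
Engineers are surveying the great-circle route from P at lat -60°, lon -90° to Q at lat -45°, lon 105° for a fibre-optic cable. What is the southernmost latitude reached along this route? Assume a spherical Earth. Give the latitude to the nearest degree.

The great circle lies in the plane with unit normal n̂ = (p₁ × p₂)/|p₁ × p₂|.
Here n̂_z ≈ -0.095; the vertex latitude is φ_max = arccos|n̂_z| ≈ 84.5°.
Check via Clairaut: cos φ_max = |cos φ₁| · sin C = cos(60.0°)·sin(169.0°) ≈ 0.095, again giving ≈ 84.5°.

≈ -85°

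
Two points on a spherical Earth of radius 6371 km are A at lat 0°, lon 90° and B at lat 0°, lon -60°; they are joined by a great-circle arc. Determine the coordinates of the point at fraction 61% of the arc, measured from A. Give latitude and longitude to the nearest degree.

Convert each endpoint to a unit vector on the sphere (x = cos φ cos λ, y = cos φ sin λ, z = sin φ).
The central angle between the endpoints is δ = arccos(p₁·p₂) ≈ 2.618 rad (150.0°).
Interpolate at f = 0.61 with slerp weights a = sin((1−f)δ)/sin δ ≈ 1.705, b = sin(fδ)/sin δ ≈ 1.999.
p = a·p₁ + b·p₂ ≈ (1.000, -0.026, 0.000); φ = arcsin(p_z) ≈ 0.00°, λ = atan2(p_y, p_x) ≈ -1.50°.

≈ lat 0°, lon -1°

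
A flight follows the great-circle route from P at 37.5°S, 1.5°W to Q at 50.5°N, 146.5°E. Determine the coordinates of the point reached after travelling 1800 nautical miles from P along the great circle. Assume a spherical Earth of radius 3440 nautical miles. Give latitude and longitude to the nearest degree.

≈ 16°S, 22°E

Convert each endpoint to a unit vector on the sphere (x = cos φ cos λ, y = cos φ sin λ, z = sin φ).
The central angle between the endpoints is δ = arccos(p₁·p₂) ≈ 2.685 rad (153.9°). The total great-circle distance is δ·R ≈ 2.685 × 3440 ≈ 9237 nmi, so the target fraction is f = 1800/9237 ≈ 0.195.
Interpolate at f ≈ 0.195 with slerp weights a = sin((1−f)δ)/sin δ ≈ 1.884, b = sin(fδ)/sin δ ≈ 1.134.
p = a·p₁ + b·p₂ ≈ (0.893, 0.359, -0.272); φ = arcsin(p_z) ≈ -15.78°, λ = atan2(p_y, p_x) ≈ 21.91°.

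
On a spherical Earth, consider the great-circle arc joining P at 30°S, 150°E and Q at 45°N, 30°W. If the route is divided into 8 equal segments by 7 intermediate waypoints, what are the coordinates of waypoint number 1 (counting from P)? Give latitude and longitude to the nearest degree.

≈ 9°S, 150°E

Write both endpoints as unit vectors p₁, p₂ with components (cos φ cos λ, cos φ sin λ, sin φ).
The central angle between the endpoints is δ = arccos(p₁·p₂) ≈ 2.880 rad (165.0°).
Interpolate at f = 1/8 with slerp weights a = sin((1−f)δ)/sin δ ≈ 2.251, b = sin(fδ)/sin δ ≈ 1.361.
p = a·p₁ + b·p₂ ≈ (-0.854, 0.493, -0.163); φ = arcsin(p_z) ≈ -9.37°, λ = atan2(p_y, p_x) ≈ 150.00°.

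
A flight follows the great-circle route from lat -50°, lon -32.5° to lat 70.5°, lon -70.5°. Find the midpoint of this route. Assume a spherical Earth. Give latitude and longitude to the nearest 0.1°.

Write both endpoints as unit vectors p₁, p₂ with components (cos φ cos λ, cos φ sin λ, sin φ).
The central angle between the endpoints is δ = arccos(p₁·p₂) ≈ 2.157 rad (123.6°).
Interpolate at f = 1/2 with slerp weights a = sin((1−f)δ)/sin δ ≈ 1.058, b = sin(fδ)/sin δ ≈ 1.058.
p = a·p₁ + b·p₂ ≈ (0.691, -0.698, 0.187); φ = arcsin(p_z) ≈ 10.76°, λ = atan2(p_y, p_x) ≈ -45.28°.

≈ lat 10.8°, lon -45.3°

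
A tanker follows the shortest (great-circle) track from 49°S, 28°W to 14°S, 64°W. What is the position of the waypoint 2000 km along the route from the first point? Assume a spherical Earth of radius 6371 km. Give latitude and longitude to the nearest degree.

≈ 37°S, 46°W

Write both endpoints as unit vectors p₁, p₂ with components (cos φ cos λ, cos φ sin λ, sin φ).
The central angle between the endpoints is δ = arccos(p₁·p₂) ≈ 0.799 rad (45.8°). The total great-circle distance is δ·R ≈ 0.799 × 6371 ≈ 5089 km, so the target fraction is f = 2000/5089 ≈ 0.393.
Interpolate at f ≈ 0.393 with slerp weights a = sin((1−f)δ)/sin δ ≈ 0.650, b = sin(fδ)/sin δ ≈ 0.431.
p = a·p₁ + b·p₂ ≈ (0.560, -0.576, -0.595); φ = arcsin(p_z) ≈ -36.53°, λ = atan2(p_y, p_x) ≈ -45.81°.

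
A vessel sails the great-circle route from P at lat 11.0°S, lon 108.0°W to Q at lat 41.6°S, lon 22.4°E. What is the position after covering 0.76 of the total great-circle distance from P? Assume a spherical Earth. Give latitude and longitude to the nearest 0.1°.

Convert each endpoint to a unit vector on the sphere (x = cos φ cos λ, y = cos φ sin λ, z = sin φ).
The central angle between the endpoints is δ = arccos(p₁·p₂) ≈ 1.927 rad (110.4°).
Interpolate at f = 0.76 with slerp weights a = sin((1−f)δ)/sin δ ≈ 0.476, b = sin(fδ)/sin δ ≈ 1.061.
p = a·p₁ + b·p₂ ≈ (0.589, -0.142, -0.795); φ = arcsin(p_z) ≈ -52.69°, λ = atan2(p_y, p_x) ≈ -13.57°.

≈ lat 52.7°S, lon 13.6°W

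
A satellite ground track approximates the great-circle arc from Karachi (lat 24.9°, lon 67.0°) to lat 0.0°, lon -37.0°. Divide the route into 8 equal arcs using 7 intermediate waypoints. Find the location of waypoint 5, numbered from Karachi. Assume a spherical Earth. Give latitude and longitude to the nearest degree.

Convert each endpoint to a unit vector on the sphere (x = cos φ cos λ, y = cos φ sin λ, z = sin φ).
The central angle between the endpoints is δ = arccos(p₁·p₂) ≈ 1.792 rad (102.7°).
Interpolate at f = 5/8 with slerp weights a = sin((1−f)δ)/sin δ ≈ 0.638, b = sin(fδ)/sin δ ≈ 0.923.
p = a·p₁ + b·p₂ ≈ (0.963, -0.022, 0.269); φ = arcsin(p_z) ≈ 15.59°, λ = atan2(p_y, p_x) ≈ -1.34°.

≈ lat 16°, lon -1°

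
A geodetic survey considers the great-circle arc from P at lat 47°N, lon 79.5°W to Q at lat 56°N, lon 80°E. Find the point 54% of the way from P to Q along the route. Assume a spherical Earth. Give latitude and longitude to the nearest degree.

Convert each endpoint to a unit vector on the sphere (x = cos φ cos λ, y = cos φ sin λ, z = sin φ).
The central angle between the endpoints is δ = arccos(p₁·p₂) ≈ 1.319 rad (75.6°).
Interpolate at f = 0.54 with slerp weights a = sin((1−f)δ)/sin δ ≈ 0.589, b = sin(fδ)/sin δ ≈ 0.675.
p = a·p₁ + b·p₂ ≈ (0.139, -0.023, 0.990); φ = arcsin(p_z) ≈ 81.92°, λ = atan2(p_y, p_x) ≈ -9.49°.

≈ lat 82°N, lon 9°W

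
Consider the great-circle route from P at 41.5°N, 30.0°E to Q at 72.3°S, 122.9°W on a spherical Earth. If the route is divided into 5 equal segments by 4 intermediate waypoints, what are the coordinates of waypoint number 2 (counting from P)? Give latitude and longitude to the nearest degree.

Convert each endpoint to a unit vector on the sphere (x = cos φ cos λ, y = cos φ sin λ, z = sin φ).
The central angle between the endpoints is δ = arccos(p₁·p₂) ≈ 2.557 rad (146.5°).
Interpolate at f = 2/5 with slerp weights a = sin((1−f)δ)/sin δ ≈ 1.811, b = sin(fδ)/sin δ ≈ 1.547.
p = a·p₁ + b·p₂ ≈ (0.919, 0.283, -0.274); φ = arcsin(p_z) ≈ -15.88°, λ = atan2(p_y, p_x) ≈ 17.13°.

≈ 16°S, 17°E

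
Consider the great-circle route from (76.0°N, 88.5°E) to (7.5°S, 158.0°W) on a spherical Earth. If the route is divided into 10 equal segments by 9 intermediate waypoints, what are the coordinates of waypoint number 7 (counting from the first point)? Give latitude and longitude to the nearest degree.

≈ (23°N, 165°W)

Convert each endpoint to a unit vector on the sphere (x = cos φ cos λ, y = cos φ sin λ, z = sin φ).
The central angle between the endpoints is δ = arccos(p₁·p₂) ≈ 1.795 rad (102.8°).
Interpolate at f = 7/10 with slerp weights a = sin((1−f)δ)/sin δ ≈ 0.526, b = sin(fδ)/sin δ ≈ 0.975.
p = a·p₁ + b·p₂ ≈ (-0.893, -0.235, 0.383); φ = arcsin(p_z) ≈ 22.52°, λ = atan2(p_y, p_x) ≈ -165.26°.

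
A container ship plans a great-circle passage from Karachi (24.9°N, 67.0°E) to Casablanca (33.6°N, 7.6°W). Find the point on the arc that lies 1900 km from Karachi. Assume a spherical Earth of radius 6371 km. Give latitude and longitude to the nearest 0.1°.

≈ (31.6°N, 49.1°E)

From cos δ = sin φ₁ sin φ₂ + cos φ₁ cos φ₂ cos Δλ, the central angle is δ ≈ 1.122 rad (64.3°). The total great-circle distance is δ·R ≈ 1.122 × 6371 ≈ 7150 km, so the target fraction is f = 1900/7150 ≈ 0.266.
Interpolate at f ≈ 0.266 with slerp weights a = sin((1−f)δ)/sin δ ≈ 0.814, b = sin(fδ)/sin δ ≈ 0.326.
p = a·p₁ + b·p₂ ≈ (0.558, 0.644, 0.523); φ = arcsin(p_z) ≈ 31.56°, λ = atan2(p_y, p_x) ≈ 49.10°.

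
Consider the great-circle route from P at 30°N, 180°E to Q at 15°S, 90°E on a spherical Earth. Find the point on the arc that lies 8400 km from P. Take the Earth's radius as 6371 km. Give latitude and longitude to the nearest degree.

≈ 4°S, 109°E

Write both endpoints as unit vectors p₁, p₂ with components (cos φ cos λ, cos φ sin λ, sin φ).
The central angle between the endpoints is δ = arccos(p₁·p₂) ≈ 1.701 rad (97.4°). The total great-circle distance is δ·R ≈ 1.701 × 6371 ≈ 10834 km, so the target fraction is f = 8400/10834 ≈ 0.775.
Interpolate at f ≈ 0.775 with slerp weights a = sin((1−f)δ)/sin δ ≈ 0.376, b = sin(fδ)/sin δ ≈ 0.977.
p = a·p₁ + b·p₂ ≈ (-0.326, 0.943, -0.065); φ = arcsin(p_z) ≈ -3.71°, λ = atan2(p_y, p_x) ≈ 109.05°.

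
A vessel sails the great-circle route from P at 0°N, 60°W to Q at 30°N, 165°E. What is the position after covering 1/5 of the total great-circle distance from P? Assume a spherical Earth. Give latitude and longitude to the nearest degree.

≈ 16°N, 80°W

Write both endpoints as unit vectors p₁, p₂ with components (cos φ cos λ, cos φ sin λ, sin φ).
The central angle between the endpoints is δ = arccos(p₁·p₂) ≈ 2.230 rad (127.8°).
Interpolate at f = 1/5 with slerp weights a = sin((1−f)δ)/sin δ ≈ 1.236, b = sin(fδ)/sin δ ≈ 0.546.
p = a·p₁ + b·p₂ ≈ (0.162, -0.948, 0.273); φ = arcsin(p_z) ≈ 15.83°, λ = atan2(p_y, p_x) ≈ -80.32°.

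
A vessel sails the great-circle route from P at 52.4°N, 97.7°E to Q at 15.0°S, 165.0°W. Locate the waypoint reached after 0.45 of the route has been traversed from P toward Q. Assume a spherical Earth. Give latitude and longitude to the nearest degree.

≈ 30°N, 157°E

The haversine formula gives a central angle δ ≈ 1.855 rad (106.3°) between the endpoints.
Interpolate at f = 0.45 with slerp weights a = sin((1−f)δ)/sin δ ≈ 0.888, b = sin(fδ)/sin δ ≈ 0.772.
p = a·p₁ + b·p₂ ≈ (-0.793, 0.344, 0.503); φ = arcsin(p_z) ≈ 30.23°, λ = atan2(p_y, p_x) ≈ 156.56°.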